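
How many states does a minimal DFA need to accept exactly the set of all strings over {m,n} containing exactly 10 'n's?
By Myhill–Nerode, count the distinguishable equivalence classes: 12 classes — having seen 0, 1, …, 10, or >10 copies of 'n'; the count-10 class is the only accepting one and >10 is dead.
12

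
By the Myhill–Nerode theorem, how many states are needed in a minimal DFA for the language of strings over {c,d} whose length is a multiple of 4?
By Myhill–Nerode, count the distinguishable equivalence classes: 4 classes — one per residue of the length mod 4; class i is distinguished from class j by any string of length (4 − i) mod 4.
4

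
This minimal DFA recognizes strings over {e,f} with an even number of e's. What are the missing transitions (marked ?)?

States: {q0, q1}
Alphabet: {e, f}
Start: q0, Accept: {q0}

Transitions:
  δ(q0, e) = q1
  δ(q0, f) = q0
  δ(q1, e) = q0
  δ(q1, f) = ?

From the language and accept set, identify what each state tracks — q0: even number of e's so far; q1: odd number of e's so far.
Each missing δ(q, a) is the state matching the new tracked value after reading a.
δ(q1, f) = q1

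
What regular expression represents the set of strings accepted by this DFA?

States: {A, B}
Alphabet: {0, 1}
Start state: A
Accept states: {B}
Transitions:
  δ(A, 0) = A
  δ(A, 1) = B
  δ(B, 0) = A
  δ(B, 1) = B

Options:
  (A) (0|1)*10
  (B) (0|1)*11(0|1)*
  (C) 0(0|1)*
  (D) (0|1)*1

Check each option against the DFA on short strings; one disagreement eliminates an option:
  (A) (0|1)*10: on '1' the DFA goes A → B and accepts (B ∈ Accept), but the regex does not match it → eliminate
  (B) (0|1)*11(0|1)*: on '1' the DFA goes A → B and accepts (B ∈ Accept), but the regex does not match it → eliminate
  (C) 0(0|1)*: on '0' the DFA goes A → A and rejects (A ∉ Accept), but the regex matches it → eliminate
  (D) (0|1)*1: agrees with the DFA on every string of length ≤ 6
Only (D) is consistent with the DFA.
(D) (0|1)*1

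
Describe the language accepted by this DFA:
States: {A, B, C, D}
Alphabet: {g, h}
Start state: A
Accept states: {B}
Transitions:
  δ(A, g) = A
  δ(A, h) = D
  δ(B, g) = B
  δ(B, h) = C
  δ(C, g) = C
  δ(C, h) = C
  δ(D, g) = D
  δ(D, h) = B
Testing a few strings:
  'hghh' → reject
  'g' → reject
  'hhgg' → accept
  'hh' → accept
State roles: A=zero h's; B=two h's; C=≥ three h's (dead); D=one h
All strings over {g,h} containing exactly two h's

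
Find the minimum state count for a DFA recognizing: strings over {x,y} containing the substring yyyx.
By Myhill–Nerode, count the distinguishable equivalence classes: 5 classes — one per longest suffix of the input that is a prefix of 'yyyx' (lengths 0 through 3), plus an absorbing 'already seen yyyx' class.
5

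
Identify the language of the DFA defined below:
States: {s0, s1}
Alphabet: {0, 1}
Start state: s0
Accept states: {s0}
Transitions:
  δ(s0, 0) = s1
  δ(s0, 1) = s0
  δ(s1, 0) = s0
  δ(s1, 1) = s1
Testing a few strings:
  '0' → reject
  '10' → reject
  '101' → reject
  '1' → accept
State roles: s0=even number of 0's so far; s1=odd number of 0's so far
All binary strings with an even number of 0's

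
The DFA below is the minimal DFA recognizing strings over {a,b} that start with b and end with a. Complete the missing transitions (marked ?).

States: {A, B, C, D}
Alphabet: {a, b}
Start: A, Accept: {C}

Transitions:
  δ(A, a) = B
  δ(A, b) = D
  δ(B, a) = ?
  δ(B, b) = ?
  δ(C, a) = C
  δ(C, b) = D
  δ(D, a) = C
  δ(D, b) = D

From the language and accept set, identify what each state tracks — A: no input read; B: started with a (dead); C: started with b, last symbol a; D: started with b, last symbol b.
Each missing δ(q, a) is the state matching the new tracked value after reading a.
δ(B, a) = B; δ(B, b) = B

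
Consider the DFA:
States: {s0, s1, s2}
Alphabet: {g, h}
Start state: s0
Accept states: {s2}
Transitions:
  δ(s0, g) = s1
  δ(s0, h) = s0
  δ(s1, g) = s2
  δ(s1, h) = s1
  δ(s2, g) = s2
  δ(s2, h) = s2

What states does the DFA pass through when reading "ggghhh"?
read 'g': s0 → s1
  read 'g': s1 → s2
  read 'g': s2 → s2
  read 'h': s2 → s2
  read 'h': s2 → s2
  read 'h': s2 → s2
s0 -> s1 -> s2 -> s2 -> s2 -> s2 -> s2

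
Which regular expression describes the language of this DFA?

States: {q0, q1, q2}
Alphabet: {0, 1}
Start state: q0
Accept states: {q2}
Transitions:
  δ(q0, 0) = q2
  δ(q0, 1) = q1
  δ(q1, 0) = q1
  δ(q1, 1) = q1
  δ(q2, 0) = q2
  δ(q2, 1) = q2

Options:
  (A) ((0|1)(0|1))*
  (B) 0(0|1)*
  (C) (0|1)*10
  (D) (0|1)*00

Check each option against the DFA on short strings; one disagreement eliminates an option:
  (A) ((0|1)(0|1))*: on ε the DFA stays in q0 and rejects (q0 ∉ Accept), but the regex matches it → eliminate
  (B) 0(0|1)*: agrees with the DFA on every string of length ≤ 6
  (C) (0|1)*10: on '0' the DFA goes q0 → q2 and accepts (q2 ∈ Accept), but the regex does not match it → eliminate
  (D) (0|1)*00: on '0' the DFA goes q0 → q2 and accepts (q2 ∈ Accept), but the regex does not match it → eliminate
Only (B) is consistent with the DFA.
(B) 0(0|1)*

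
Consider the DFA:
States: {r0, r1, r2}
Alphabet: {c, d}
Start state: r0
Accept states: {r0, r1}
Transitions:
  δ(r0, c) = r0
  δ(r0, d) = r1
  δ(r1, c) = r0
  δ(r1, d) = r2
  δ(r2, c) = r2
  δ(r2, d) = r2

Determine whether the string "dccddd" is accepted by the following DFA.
Processing string "dccddd":
  r0 --d--> r1
  r1 --c--> r0
  r0 --c--> r0
  r0 --d--> r1
  r1 --d--> r2
  r2 --d--> r2
Final state: r2
Accept states: {r0, r1}
No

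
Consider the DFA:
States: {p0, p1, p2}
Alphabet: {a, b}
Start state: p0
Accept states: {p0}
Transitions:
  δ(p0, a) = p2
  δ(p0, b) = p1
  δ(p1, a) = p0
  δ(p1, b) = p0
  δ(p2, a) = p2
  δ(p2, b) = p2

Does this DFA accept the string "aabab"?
Processing string "aabab":
  p0 --a--> p2
  p2 --a--> p2
  p2 --b--> p2
  p2 --a--> p2
  p2 --b--> p2
Final state: p2
Accept states: {p0}
No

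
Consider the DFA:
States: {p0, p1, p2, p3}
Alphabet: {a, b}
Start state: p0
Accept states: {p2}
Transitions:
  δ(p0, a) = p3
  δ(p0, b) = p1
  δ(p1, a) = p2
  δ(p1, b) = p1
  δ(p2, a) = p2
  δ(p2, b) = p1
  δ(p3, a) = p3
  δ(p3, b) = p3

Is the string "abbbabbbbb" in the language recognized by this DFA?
Processing string "abbbabbbbb":
  p0 --a--> p3
  p3 --b--> p3
  p3 --b--> p3
  p3 --b--> p3
  p3 --a--> p3
  p3 --b--> p3
  p3 --b--> p3
  p3 --b--> p3
  p3 --b--> p3
  p3 --b--> p3
Final state: p3
Accept states: {p2}
No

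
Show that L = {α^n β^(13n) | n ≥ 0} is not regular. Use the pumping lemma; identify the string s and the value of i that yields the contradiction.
Assume L is regular with pumping length p. Idea: pumping the α-block breaks the 1:13 ratio.
Choose s = α^p β^(13p) (length 14p ≥ p). By the pumping lemma, s = xyz with |xy| ≤ p, |y| > 0, so y = α^k with k ≥ 1. Then xy²z = α^(p+k) β^(13p). For this to be in L we would need 13p = 13(p+k), i.e. 13k = 0, contradicting k ≥ 1. So xy²z ∉ L.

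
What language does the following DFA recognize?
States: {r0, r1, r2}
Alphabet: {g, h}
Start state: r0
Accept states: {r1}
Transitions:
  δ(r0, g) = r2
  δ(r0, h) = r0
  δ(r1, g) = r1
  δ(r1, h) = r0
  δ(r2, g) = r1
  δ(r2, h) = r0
Testing a few strings:
  'hggg' → accept
  'h' → reject
  'gh' → reject
  'hg' → reject
State roles: r0=last symbol not g; r1=two trailing g's; r2=one trailing g
All strings over {g,h} ending with gg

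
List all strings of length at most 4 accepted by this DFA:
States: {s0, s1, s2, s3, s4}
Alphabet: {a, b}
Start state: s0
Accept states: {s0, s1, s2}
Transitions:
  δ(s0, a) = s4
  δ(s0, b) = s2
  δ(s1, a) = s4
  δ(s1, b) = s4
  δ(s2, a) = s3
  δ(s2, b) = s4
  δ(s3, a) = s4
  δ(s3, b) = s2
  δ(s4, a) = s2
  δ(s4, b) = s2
ε, b, aa, ab, bab, bba, bbb, aaab, aaba, aabb, abab, abba, abbb, baaa, baab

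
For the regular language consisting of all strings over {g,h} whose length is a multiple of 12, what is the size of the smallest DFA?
By Myhill–Nerode, count the distinguishable equivalence classes: 12 classes — one per residue of the length mod 12; class i is distinguished from class j by any string of length (12 − i) mod 12.
12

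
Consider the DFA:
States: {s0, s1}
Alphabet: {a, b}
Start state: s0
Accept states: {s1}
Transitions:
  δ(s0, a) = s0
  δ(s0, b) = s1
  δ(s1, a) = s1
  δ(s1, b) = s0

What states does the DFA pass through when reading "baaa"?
read 'b': s0 → s1
  read 'a': s1 → s1
  read 'a': s1 → s1
  read 'a': s1 → s1
s0 -> s1 -> s1 -> s1 -> s1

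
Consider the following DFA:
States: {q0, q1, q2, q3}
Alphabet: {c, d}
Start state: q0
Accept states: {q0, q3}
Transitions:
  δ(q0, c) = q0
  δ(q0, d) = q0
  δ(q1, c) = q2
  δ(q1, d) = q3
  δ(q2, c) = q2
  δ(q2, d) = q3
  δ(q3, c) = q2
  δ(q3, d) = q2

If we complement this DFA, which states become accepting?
Complement accept states = All states \ Original accept states
= {q0, q1, q2, q3} \ {q0, q3}
{q1, q2}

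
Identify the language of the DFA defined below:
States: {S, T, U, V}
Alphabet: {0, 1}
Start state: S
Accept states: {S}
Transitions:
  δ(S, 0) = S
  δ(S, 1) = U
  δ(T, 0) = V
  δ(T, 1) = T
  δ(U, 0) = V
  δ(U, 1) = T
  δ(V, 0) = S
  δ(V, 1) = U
Testing a few strings:
  '1' → reject
  '1101' → reject
  '101' → reject
  '11' → reject
State roles: S=value ≡ 0 (mod 4); T=value ≡ 3 (mod 4); U=value ≡ 1 (mod 4); V=value ≡ 2 (mod 4)
All binary strings representing a multiple of 4 (read in base 2; leading zeros allowed and ε counts as 0)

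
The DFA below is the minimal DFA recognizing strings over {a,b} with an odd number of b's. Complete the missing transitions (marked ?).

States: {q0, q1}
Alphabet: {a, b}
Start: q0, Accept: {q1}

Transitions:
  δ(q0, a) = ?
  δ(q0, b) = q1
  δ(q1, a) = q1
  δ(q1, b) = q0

From the language and accept set, identify what each state tracks — q0: even number of b's so far; q1: odd number of b's so far.
Each missing δ(q, a) is the state matching the new tracked value after reading a.
δ(q0, a) = q0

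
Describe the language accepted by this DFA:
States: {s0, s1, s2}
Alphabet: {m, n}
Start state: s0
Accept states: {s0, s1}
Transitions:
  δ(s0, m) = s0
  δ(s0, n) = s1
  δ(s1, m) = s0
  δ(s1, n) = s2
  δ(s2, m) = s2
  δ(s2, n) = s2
Testing a few strings:
  'nmm' → accept
  'nnm' → reject
  'nmmn' → accept
  'nnnm' → reject
State roles: s0=last symbol not n (ok); s1=last symbol n (ok); s2=saw nn (dead)
All strings over {m,n} with no two consecutive n's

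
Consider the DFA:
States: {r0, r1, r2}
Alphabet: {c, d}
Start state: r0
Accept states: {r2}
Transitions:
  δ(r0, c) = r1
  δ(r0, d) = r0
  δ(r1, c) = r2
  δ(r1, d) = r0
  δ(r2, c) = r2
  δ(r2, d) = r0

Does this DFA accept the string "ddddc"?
Processing string "ddddc":
  r0 --d--> r0
  r0 --d--> r0
  r0 --d--> r0
  r0 --d--> r0
  r0 --c--> r1
Final state: r1
Accept states: {r2}
No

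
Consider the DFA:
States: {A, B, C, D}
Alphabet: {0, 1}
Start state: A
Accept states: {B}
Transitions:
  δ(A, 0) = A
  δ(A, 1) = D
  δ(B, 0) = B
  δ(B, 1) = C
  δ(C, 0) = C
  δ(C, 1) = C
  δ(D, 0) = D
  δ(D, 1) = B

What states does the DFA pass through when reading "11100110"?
read '1': A → D
  read '1': D → B
  read '1': B → C
  read '0': C → C
  read '0': C → C
  read '1': C → C
  read '1': C → C
  read '0': C → C
A -> D -> B -> C -> C -> C -> C -> C -> C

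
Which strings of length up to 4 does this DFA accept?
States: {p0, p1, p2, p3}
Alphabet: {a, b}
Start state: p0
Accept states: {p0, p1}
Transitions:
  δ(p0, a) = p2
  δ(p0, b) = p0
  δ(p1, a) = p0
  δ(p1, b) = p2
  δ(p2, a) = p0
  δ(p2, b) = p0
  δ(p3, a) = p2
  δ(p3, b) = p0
ε, b, aa, ab, bb, aab, abb, baa, bab, bbb, aaaa, aaab, aabb, abaa, abab, abbb, baab, babb, bbaa, bbab, bbbb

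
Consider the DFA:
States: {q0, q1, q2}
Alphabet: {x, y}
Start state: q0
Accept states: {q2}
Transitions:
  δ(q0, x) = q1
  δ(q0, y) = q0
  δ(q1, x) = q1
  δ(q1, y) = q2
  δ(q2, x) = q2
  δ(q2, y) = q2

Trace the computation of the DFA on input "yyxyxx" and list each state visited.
read 'y': q0 → q0
  read 'y': q0 → q0
  read 'x': q0 → q1
  read 'y': q1 → q2
  read 'x': q2 → q2
  read 'x': q2 → q2
q0 -> q0 -> q0 -> q1 -> q2 -> q2 -> q2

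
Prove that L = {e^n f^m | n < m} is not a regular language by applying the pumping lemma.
Assume L is regular with pumping length p. Idea: pumping up the e-block makes the e-count reach the f-count.
Choose s = e^p f^(p+1) ∈ L. By the pumping lemma, s = xyz with |xy| ≤ p, |y| > 0, so y = e^k with k ≥ 1. Then xy²z = e^(p+k) f^(p+1). Since p+k ≥ p+1, the number of e's is no longer strictly less than the number of f's, so xy²z ∉ L.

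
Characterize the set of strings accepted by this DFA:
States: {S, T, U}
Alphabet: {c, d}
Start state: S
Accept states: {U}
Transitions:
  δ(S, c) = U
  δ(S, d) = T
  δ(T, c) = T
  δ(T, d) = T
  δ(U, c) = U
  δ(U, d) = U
Testing a few strings:
  'cc' → accept
  'ddd' → reject
  'd' → reject
  'cdd' → accept
State roles: S=no input read; T=started with d (dead); U=started with c
All strings over {c,d} starting with c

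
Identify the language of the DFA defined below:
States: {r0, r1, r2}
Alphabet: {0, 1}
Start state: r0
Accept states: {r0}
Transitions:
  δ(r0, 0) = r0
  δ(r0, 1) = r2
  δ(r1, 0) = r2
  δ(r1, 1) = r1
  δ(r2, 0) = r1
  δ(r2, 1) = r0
Testing a few strings:
  '0010' → reject
  '1110' → reject
  '0' → accept
  '10' → reject
State roles: r0=value ≡ 0 (mod 3); r1=value ≡ 2 (mod 3); r2=value ≡ 1 (mod 3)
All binary strings representing a multiple of 3 (read in base 2; leading zeros allowed and ε counts as 0)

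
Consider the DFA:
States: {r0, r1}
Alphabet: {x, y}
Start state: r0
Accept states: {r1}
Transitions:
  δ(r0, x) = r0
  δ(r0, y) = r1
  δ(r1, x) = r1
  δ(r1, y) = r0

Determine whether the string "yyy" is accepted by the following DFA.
Processing string "yyy":
  r0 --y--> r1
  r1 --y--> r0
  r0 --y--> r1
Final state: r1
Accept states: {r1}
Yes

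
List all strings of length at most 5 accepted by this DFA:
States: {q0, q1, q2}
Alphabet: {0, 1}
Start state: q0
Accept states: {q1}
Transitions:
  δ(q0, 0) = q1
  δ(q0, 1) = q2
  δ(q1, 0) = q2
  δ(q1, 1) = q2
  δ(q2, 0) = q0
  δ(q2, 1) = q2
0, 100, 0000, 0100, 1100, 00100, 01100, 10100, 11100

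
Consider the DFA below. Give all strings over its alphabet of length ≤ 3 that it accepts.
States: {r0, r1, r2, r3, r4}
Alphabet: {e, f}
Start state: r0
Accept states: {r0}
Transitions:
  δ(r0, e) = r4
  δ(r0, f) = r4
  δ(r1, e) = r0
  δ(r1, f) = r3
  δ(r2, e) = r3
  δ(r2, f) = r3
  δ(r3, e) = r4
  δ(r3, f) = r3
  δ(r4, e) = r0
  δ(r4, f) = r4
ε, ee, fe, efe, ffe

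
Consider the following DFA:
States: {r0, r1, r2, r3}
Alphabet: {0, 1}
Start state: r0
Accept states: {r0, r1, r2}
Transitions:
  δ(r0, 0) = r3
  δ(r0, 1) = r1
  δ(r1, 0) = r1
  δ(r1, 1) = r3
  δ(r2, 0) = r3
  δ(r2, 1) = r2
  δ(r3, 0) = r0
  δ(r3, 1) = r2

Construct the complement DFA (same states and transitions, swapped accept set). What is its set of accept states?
Complement accept states = All states \ Original accept states
= {r0, r1, r2, r3} \ {r0, r1, r2}
{r3}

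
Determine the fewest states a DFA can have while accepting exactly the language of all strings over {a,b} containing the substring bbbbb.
By Myhill–Nerode, count the distinguishable equivalence classes: 6 classes — one per longest suffix of the input that is a prefix of 'bbbbb' (lengths 0 through 4), plus an absorbing 'already seen bbbbb' class.
6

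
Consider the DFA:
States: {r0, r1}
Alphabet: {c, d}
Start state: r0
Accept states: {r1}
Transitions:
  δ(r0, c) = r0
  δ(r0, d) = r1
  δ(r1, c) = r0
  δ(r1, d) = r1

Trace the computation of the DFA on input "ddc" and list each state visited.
read 'd': r0 → r1
  read 'd': r1 → r1
  read 'c': r1 → r0
r0 -> r1 -> r1 -> r0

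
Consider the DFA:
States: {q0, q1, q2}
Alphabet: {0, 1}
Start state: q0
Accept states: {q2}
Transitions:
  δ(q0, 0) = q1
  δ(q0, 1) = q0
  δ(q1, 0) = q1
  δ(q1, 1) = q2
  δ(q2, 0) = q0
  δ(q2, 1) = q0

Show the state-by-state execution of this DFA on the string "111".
read '1': q0 → q0
  read '1': q0 → q0
  read '1': q0 → q0
q0 -> q0 -> q0 -> q0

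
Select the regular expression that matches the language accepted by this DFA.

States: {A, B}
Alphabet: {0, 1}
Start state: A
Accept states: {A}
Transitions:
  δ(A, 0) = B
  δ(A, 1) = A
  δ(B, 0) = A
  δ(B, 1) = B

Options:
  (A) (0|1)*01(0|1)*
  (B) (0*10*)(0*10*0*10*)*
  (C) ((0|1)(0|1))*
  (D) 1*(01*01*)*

Check each option against the DFA on short strings; one disagreement eliminates an option:
  (A) (0|1)*01(0|1)*: on ε the DFA stays in A and accepts (A ∈ Accept), but the regex does not match it → eliminate
  (B) (0*10*)(0*10*0*10*)*: on ε the DFA stays in A and accepts (A ∈ Accept), but the regex does not match it → eliminate
  (C) ((0|1)(0|1))*: on '1' the DFA goes A → A and accepts (A ∈ Accept), but the regex does not match it → eliminate
  (D) 1*(01*01*)*: agrees with the DFA on every string of length ≤ 6
Only (D) is consistent with the DFA.
(D) 1*(01*01*)*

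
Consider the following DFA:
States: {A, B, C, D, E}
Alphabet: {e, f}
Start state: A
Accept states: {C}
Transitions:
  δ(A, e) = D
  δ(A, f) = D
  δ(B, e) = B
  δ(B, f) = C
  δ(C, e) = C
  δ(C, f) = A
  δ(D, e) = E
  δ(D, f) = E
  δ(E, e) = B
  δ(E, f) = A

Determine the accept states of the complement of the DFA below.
Complement accept states = All states \ Original accept states
= {A, B, C, D, E} \ {C}
{A, B, D, E}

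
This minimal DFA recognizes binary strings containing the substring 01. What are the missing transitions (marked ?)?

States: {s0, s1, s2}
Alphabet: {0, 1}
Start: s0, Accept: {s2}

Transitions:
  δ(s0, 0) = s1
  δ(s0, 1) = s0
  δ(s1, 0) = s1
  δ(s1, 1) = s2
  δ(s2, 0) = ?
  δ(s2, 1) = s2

From the language and accept set, identify what each state tracks — s0: no 0 seen yet; s1: seen a 0, waiting for 1; s2: substring 01 seen.
Each missing δ(q, a) is the state matching the new tracked value after reading a.
δ(s2, 0) = s2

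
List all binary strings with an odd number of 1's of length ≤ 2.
1, 01, 10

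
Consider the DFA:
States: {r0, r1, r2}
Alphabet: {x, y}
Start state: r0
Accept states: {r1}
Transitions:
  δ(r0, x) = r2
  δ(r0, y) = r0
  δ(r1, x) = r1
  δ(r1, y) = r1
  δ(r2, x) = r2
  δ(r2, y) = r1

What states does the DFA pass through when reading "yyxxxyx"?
read 'y': r0 → r0
  read 'y': r0 → r0
  read 'x': r0 → r2
  read 'x': r2 → r2
  read 'x': r2 → r2
  read 'y': r2 → r1
  read 'x': r1 → r1
r0 -> r0 -> r0 -> r2 -> r2 -> r2 -> r1 -> r1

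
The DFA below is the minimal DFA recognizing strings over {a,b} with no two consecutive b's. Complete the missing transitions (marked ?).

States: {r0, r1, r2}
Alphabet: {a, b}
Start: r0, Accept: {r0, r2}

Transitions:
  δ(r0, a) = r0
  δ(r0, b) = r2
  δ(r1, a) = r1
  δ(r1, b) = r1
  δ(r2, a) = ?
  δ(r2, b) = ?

From the language and accept set, identify what each state tracks — r0: last symbol not b (ok); r1: saw bb (dead); r2: last symbol b (ok).
Each missing δ(q, a) is the state matching the new tracked value after reading a.
δ(r2, a) = r0; δ(r2, b) = r1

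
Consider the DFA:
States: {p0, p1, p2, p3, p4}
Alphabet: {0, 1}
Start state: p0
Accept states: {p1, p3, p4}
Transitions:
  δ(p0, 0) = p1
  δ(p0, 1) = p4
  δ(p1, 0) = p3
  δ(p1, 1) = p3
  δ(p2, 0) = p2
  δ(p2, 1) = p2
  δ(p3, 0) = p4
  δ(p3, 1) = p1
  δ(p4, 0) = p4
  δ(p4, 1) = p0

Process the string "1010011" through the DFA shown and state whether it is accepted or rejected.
Processing string "1010011":
  p0 --1--> p4
  p4 --0--> p4
  p4 --1--> p0
  p0 --0--> p1
  p1 --0--> p3
  p3 --1--> p1
  p1 --1--> p3
Final state: p3
Accept states: {p1, p3, p4}
Yes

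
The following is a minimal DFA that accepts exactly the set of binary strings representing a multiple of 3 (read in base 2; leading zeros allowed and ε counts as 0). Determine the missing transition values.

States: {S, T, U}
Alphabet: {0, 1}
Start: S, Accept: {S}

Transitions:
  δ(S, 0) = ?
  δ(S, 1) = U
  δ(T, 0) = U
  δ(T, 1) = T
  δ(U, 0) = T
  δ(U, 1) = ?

From the language and accept set, identify what each state tracks — S: value ≡ 0 (mod 3); T: value ≡ 2 (mod 3); U: value ≡ 1 (mod 3).
Each missing δ(q, a) is the state matching the new tracked value after reading a.
δ(S, 0) = S; δ(U, 1) = S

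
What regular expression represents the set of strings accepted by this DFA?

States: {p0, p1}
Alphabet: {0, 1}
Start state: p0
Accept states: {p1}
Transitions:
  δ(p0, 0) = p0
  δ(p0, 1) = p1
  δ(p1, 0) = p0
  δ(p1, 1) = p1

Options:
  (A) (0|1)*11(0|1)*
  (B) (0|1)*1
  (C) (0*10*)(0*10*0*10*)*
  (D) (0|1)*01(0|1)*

Check each option against the DFA on short strings; one disagreement eliminates an option:
  (A) (0|1)*11(0|1)*: on '1' the DFA goes p0 → p1 and accepts (p1 ∈ Accept), but the regex does not match it → eliminate
  (B) (0|1)*1: agrees with the DFA on every string of length ≤ 6
  (C) (0*10*)(0*10*0*10*)*: on '10' the DFA goes p0 → p1 → p0 and rejects (p0 ∉ Accept), but the regex matches it → eliminate
  (D) (0|1)*01(0|1)*: on '1' the DFA goes p0 → p1 and accepts (p1 ∈ Accept), but the regex does not match it → eliminate
Only (B) is consistent with the DFA.
(B) (0|1)*1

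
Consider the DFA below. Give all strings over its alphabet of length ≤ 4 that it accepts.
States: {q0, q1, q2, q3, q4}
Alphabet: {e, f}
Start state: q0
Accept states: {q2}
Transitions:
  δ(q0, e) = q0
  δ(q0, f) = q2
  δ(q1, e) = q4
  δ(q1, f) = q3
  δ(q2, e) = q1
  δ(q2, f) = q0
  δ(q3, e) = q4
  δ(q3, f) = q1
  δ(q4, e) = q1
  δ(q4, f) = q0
f, ef, eef, fff, eeef, efff, ffef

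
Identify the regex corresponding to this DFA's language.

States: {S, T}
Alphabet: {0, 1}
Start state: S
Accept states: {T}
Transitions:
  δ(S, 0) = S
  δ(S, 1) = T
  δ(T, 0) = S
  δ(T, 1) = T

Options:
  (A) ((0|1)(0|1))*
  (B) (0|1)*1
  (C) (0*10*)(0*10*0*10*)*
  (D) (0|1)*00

Check each option against the DFA on short strings; one disagreement eliminates an option:
  (A) ((0|1)(0|1))*: on ε the DFA stays in S and rejects (S ∉ Accept), but the regex matches it → eliminate
  (B) (0|1)*1: agrees with the DFA on every string of length ≤ 6
  (C) (0*10*)(0*10*0*10*)*: on '10' the DFA goes S → T → S and rejects (S ∉ Accept), but the regex matches it → eliminate
  (D) (0|1)*00: on '1' the DFA goes S → T and accepts (T ∈ Accept), but the regex does not match it → eliminate
Only (B) is consistent with the DFA.
(B) (0|1)*1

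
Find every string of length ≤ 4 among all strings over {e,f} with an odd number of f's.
f, ef, fe, eef, efe, fee, fff, eeef, eefe, efee, efff, feee, feff, ffef, fffe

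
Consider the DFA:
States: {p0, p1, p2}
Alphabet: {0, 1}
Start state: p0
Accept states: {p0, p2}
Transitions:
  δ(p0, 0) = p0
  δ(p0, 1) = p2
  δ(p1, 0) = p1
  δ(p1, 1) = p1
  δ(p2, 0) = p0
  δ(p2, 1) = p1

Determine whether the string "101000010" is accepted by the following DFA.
Processing string "101000010":
  p0 --1--> p2
  p2 --0--> p0
  p0 --1--> p2
  p2 --0--> p0
  p0 --0--> p0
  p0 --0--> p0
  p0 --0--> p0
  p0 --1--> p2
  p2 --0--> p0
Final state: p0
Accept states: {p0, p2}
Yes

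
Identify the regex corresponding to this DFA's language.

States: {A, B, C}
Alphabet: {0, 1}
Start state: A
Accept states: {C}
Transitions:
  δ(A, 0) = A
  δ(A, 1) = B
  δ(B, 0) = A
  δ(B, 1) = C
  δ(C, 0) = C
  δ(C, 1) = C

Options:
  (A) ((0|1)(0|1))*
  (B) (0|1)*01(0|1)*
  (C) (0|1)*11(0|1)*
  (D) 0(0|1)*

Check each option against the DFA on short strings; one disagreement eliminates an option:
  (A) ((0|1)(0|1))*: on ε the DFA stays in A and rejects (A ∉ Accept), but the regex matches it → eliminate
  (B) (0|1)*01(0|1)*: on '01' the DFA goes A → A → B and rejects (B ∉ Accept), but the regex matches it → eliminate
  (C) (0|1)*11(0|1)*: agrees with the DFA on every string of length ≤ 6
  (D) 0(0|1)*: on '0' the DFA goes A → A and rejects (A ∉ Accept), but the regex matches it → eliminate
Only (C) is consistent with the DFA.
(C) (0|1)*11(0|1)*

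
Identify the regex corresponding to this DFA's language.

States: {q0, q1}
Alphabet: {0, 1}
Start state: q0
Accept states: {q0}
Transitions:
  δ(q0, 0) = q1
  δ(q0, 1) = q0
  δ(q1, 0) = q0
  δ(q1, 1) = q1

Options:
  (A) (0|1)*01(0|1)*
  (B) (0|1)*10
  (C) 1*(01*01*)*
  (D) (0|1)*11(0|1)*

Check each option against the DFA on short strings; one disagreement eliminates an option:
  (A) (0|1)*01(0|1)*: on ε the DFA stays in q0 and accepts (q0 ∈ Accept), but the regex does not match it → eliminate
  (B) (0|1)*10: on ε the DFA stays in q0 and accepts (q0 ∈ Accept), but the regex does not match it → eliminate
  (C) 1*(01*01*)*: agrees with the DFA on every string of length ≤ 6
  (D) (0|1)*11(0|1)*: on ε the DFA stays in q0 and accepts (q0 ∈ Accept), but the regex does not match it → eliminate
Only (C) is consistent with the DFA.
(C) 1*(01*01*)*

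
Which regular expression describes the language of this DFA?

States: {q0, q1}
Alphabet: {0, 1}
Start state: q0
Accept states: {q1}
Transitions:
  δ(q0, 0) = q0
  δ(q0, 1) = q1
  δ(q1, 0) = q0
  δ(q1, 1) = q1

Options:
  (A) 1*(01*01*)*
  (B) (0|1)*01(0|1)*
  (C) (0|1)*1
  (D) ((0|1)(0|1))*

Check each option against the DFA on short strings; one disagreement eliminates an option:
  (A) 1*(01*01*)*: on ε the DFA stays in q0 and rejects (q0 ∉ Accept), but the regex matches it → eliminate
  (B) (0|1)*01(0|1)*: on '1' the DFA goes q0 → q1 and accepts (q1 ∈ Accept), but the regex does not match it → eliminate
  (C) (0|1)*1: agrees with the DFA on every string of length ≤ 6
  (D) ((0|1)(0|1))*: on ε the DFA stays in q0 and rejects (q0 ∉ Accept), but the regex matches it → eliminate
Only (C) is consistent with the DFA.
(C) (0|1)*1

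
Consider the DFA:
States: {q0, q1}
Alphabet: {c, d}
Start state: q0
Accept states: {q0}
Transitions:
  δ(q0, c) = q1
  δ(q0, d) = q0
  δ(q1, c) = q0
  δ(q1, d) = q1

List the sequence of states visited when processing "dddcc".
read 'd': q0 → q0
  read 'd': q0 → q0
  read 'd': q0 → q0
  read 'c': q0 → q1
  read 'c': q1 → q0
q0 -> q0 -> q0 -> q0 -> q1 -> q0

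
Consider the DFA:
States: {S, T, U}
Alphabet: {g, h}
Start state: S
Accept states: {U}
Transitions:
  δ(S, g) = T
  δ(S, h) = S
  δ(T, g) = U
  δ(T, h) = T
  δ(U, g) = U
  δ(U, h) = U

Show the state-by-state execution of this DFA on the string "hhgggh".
read 'h': S → S
  read 'h': S → S
  read 'g': S → T
  read 'g': T → U
  read 'g': U → U
  read 'h': U → U
S -> S -> S -> T -> U -> U -> U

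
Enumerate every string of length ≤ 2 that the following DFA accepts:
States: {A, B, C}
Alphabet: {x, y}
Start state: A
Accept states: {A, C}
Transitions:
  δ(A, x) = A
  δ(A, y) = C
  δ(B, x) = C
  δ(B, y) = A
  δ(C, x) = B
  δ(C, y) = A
ε, x, y, xx, xy, yy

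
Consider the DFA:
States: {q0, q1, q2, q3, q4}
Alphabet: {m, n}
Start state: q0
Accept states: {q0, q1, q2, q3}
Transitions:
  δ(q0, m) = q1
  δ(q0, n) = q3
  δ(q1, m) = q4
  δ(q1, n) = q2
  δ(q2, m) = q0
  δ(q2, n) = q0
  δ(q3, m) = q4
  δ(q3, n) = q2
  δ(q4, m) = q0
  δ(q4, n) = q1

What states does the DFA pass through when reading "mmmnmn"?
read 'm': q0 → q1
  read 'm': q1 → q4
  read 'm': q4 → q0
  read 'n': q0 → q3
  read 'm': q3 → q4
  read 'n': q4 → q1
q0 -> q1 -> q4 -> q0 -> q3 -> q4 -> q1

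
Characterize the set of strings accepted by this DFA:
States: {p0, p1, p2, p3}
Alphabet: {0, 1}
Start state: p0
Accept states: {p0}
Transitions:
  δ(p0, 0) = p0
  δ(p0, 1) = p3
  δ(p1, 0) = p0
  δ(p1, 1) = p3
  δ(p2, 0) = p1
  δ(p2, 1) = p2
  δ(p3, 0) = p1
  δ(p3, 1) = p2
Testing a few strings:
  '0100' → accept
  '1' → reject
  '0110' → reject
  '01' → reject
State roles: p0=value ≡ 0 (mod 4); p1=value ≡ 2 (mod 4); p2=value ≡ 3 (mod 4); p3=value ≡ 1 (mod 4)
All binary strings representing a multiple of 4 (read in base 2; leading zeros allowed and ε counts as 0)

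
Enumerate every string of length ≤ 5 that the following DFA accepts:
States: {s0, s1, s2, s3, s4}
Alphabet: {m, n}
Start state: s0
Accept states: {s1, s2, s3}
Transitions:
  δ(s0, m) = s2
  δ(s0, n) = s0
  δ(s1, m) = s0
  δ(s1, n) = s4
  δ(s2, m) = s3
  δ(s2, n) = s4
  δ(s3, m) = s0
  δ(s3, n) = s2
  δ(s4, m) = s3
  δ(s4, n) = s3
m, mm, nm, mmn, mnm, mnn, nmm, nnm, mmmm, mmnm, mnmn, mnnn, nmmn, nmnm, nmnn, nnmm, nnnm, mmmmm, mmmnm, mmnmn, mmnnm, mmnnn, mnmmm, mnmnm, mnnmm, mnnnm, nmmmm, nmmnm, nmnmn, nmnnn, nnmmn, nnmnm, nnmnn, nnnmm, nnnnm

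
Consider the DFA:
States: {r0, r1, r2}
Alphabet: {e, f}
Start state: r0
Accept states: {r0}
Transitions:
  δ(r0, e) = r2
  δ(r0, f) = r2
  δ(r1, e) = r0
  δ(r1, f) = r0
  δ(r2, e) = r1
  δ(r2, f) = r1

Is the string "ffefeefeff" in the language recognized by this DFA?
Processing string "ffefeefeff":
  r0 --f--> r2
  r2 --f--> r1
  r1 --e--> r0
  r0 --f--> r2
  r2 --e--> r1
  r1 --e--> r0
  r0 --f--> r2
  r2 --e--> r1
  r1 --f--> r0
  r0 --f--> r2
Final state: r2
Accept states: {r0}
No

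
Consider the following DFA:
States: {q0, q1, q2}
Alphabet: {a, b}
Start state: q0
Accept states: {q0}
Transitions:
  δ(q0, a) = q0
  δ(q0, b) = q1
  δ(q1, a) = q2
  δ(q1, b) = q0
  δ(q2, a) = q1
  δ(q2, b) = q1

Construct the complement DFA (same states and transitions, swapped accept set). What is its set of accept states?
Complement accept states = All states \ Original accept states
= {q0, q1, q2} \ {q0}
{q1, q2}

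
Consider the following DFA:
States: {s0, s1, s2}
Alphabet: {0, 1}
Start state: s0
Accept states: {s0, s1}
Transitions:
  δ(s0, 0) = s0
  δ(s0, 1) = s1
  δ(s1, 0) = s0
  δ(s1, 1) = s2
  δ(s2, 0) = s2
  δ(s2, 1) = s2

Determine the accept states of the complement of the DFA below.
Complement accept states = All states \ Original accept states
= {s0, s1, s2} \ {s0, s1}
{s2}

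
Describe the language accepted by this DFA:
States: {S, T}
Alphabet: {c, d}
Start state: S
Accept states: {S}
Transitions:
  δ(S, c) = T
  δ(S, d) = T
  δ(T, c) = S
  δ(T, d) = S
Testing a few strings:
  'cc' → accept
  'dc' → accept
  'ccc' → reject
  'd' → reject
State roles: S=even length so far; T=odd length so far
All strings over {c,d} of even length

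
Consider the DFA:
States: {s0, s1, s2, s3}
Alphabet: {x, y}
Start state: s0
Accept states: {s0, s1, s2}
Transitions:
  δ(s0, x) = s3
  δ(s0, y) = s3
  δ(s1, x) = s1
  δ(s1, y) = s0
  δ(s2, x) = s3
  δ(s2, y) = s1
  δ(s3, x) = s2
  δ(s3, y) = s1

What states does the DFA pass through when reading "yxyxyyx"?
read 'y': s0 → s3
  read 'x': s3 → s2
  read 'y': s2 → s1
  read 'x': s1 → s1
  read 'y': s1 → s0
  read 'y': s0 → s3
  read 'x': s3 → s2
s0 -> s3 -> s2 -> s1 -> s1 -> s0 -> s3 -> s2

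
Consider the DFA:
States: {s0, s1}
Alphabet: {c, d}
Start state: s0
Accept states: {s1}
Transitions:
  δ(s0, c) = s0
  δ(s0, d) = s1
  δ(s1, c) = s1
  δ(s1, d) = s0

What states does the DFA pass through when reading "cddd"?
read 'c': s0 → s0
  read 'd': s0 → s1
  read 'd': s1 → s0
  read 'd': s0 → s1
s0 -> s0 -> s1 -> s0 -> s1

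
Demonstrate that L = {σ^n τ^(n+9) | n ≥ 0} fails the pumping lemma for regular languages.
Assume L is regular with pumping length p. Idea: pumping the σ-block breaks the fixed offset of 9.
Choose s = σ^p τ^(p+9) ∈ L. By the pumping lemma, s = xyz with |xy| ≤ p, |y| > 0, so y = σ^k with k ≥ 1. Then xy²z = σ^(p+k) τ^(p+9). For this to be in L we would need p+9 = (p+k)+9, i.e. k = 0, contradicting k ≥ 1. So xy²z ∉ L.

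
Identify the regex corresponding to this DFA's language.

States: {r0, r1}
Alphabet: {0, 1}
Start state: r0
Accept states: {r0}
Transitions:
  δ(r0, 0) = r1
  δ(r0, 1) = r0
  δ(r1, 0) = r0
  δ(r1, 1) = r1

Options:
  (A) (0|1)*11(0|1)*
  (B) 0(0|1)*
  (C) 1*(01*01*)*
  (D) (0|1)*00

Check each option against the DFA on short strings; one disagreement eliminates an option:
  (A) (0|1)*11(0|1)*: on ε the DFA stays in r0 and accepts (r0 ∈ Accept), but the regex does not match it → eliminate
  (B) 0(0|1)*: on ε the DFA stays in r0 and accepts (r0 ∈ Accept), but the regex does not match it → eliminate
  (C) 1*(01*01*)*: agrees with the DFA on every string of length ≤ 6
  (D) (0|1)*00: on ε the DFA stays in r0 and accepts (r0 ∈ Accept), but the regex does not match it → eliminate
Only (C) is consistent with the DFA.
(C) 1*(01*01*)*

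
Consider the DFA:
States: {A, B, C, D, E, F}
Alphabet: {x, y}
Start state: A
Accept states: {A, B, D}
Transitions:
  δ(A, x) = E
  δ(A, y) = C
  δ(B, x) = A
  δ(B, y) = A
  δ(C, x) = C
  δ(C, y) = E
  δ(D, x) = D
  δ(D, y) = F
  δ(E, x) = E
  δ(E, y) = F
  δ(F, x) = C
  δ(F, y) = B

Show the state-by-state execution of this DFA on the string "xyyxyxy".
read 'x': A → E
  read 'y': E → F
  read 'y': F → B
  read 'x': B → A
  read 'y': A → C
  read 'x': C → C
  read 'y': C → E
A -> E -> F -> B -> A -> C -> C -> E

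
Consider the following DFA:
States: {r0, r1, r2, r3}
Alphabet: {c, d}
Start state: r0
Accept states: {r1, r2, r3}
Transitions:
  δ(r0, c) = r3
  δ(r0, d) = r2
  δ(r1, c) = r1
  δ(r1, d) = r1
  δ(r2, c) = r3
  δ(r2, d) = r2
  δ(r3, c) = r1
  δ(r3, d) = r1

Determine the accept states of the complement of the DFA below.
Complement accept states = All states \ Original accept states
= {r0, r1, r2, r3} \ {r1, r2, r3}
{r0}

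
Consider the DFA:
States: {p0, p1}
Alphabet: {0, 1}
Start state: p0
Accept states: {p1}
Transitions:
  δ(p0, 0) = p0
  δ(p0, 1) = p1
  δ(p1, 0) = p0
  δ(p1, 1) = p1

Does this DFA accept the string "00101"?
Processing string "00101":
  p0 --0--> p0
  p0 --0--> p0
  p0 --1--> p1
  p1 --0--> p0
  p0 --1--> p1
Final state: p1
Accept states: {p1}
Yes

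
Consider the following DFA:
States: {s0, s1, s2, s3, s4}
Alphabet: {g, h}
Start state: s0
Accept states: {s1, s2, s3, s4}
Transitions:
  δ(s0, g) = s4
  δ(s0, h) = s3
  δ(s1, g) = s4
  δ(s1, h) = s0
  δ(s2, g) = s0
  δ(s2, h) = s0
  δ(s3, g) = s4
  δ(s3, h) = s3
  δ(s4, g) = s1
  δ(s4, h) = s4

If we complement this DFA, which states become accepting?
Complement accept states = All states \ Original accept states
= {s0, s1, s2, s3, s4} \ {s1, s2, s3, s4}
{s0}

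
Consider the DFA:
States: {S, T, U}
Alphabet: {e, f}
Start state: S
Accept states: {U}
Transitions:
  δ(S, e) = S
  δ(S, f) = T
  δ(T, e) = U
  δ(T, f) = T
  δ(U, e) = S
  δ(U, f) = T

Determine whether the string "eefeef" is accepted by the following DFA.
Processing string "eefeef":
  S --e--> S
  S --e--> S
  S --f--> T
  T --e--> U
  U --e--> S
  S --f--> T
Final state: T
Accept states: {U}
No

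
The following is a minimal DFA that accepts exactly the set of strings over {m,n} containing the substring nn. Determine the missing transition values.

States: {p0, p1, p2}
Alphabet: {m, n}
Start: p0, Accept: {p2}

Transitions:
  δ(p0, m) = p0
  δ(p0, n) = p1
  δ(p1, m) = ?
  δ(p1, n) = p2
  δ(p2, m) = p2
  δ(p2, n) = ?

From the language and accept set, identify what each state tracks — p0: no progress toward nn; p1: one trailing n; p2: substring nn seen.
Each missing δ(q, a) is the state matching the new tracked value after reading a.
δ(p1, m) = p0; δ(p2, n) = p2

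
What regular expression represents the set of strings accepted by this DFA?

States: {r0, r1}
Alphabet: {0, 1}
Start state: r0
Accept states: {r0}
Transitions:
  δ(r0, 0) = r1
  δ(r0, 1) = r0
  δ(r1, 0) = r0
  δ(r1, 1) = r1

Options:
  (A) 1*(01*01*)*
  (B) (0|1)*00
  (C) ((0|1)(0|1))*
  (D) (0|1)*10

Check each option against the DFA on short strings; one disagreement eliminates an option:
  (A) 1*(01*01*)*: agrees with the DFA on every string of length ≤ 6
  (B) (0|1)*00: on ε the DFA stays in r0 and accepts (r0 ∈ Accept), but the regex does not match it → eliminate
  (C) ((0|1)(0|1))*: on '1' the DFA goes r0 → r0 and accepts (r0 ∈ Accept), but the regex does not match it → eliminate
  (D) (0|1)*10: on ε the DFA stays in r0 and accepts (r0 ∈ Accept), but the regex does not match it → eliminate
Only (A) is consistent with the DFA.
(A) 1*(01*01*)*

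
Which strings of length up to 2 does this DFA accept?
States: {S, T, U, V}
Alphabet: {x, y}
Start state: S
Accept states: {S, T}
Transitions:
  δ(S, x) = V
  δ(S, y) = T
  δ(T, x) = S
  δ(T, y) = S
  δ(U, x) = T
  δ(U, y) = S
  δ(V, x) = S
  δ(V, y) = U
ε, y, xx, yx, yy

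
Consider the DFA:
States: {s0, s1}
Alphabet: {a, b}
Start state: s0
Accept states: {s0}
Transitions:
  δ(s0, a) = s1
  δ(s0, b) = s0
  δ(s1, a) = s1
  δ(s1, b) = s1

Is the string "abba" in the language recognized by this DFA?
Processing string "abba":
  s0 --a--> s1
  s1 --b--> s1
  s1 --b--> s1
  s1 --a--> s1
Final state: s1
Accept states: {s0}
No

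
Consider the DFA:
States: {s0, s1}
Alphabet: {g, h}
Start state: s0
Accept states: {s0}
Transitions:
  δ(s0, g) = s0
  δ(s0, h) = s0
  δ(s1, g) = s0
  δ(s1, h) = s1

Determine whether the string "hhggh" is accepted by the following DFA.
Processing string "hhggh":
  s0 --h--> s0
  s0 --h--> s0
  s0 --g--> s0
  s0 --g--> s0
  s0 --h--> s0
Final state: s0
Accept states: {s0}
Yes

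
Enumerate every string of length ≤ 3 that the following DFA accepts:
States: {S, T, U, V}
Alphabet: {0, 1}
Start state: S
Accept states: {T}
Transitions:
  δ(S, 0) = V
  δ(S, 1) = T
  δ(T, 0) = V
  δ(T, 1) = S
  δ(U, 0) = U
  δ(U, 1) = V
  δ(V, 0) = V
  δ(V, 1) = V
1, 111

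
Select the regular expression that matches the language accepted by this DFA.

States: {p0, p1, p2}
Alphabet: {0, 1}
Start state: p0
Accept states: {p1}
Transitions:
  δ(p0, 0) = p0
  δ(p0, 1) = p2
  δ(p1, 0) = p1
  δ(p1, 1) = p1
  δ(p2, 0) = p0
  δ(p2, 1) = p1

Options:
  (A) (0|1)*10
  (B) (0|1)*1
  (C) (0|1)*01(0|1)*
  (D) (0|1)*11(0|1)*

Check each option against the DFA on short strings; one disagreement eliminates an option:
  (A) (0|1)*10: on '10' the DFA goes p0 → p2 → p0 and rejects (p0 ∉ Accept), but the regex matches it → eliminate
  (B) (0|1)*1: on '1' the DFA goes p0 → p2 and rejects (p2 ∉ Accept), but the regex matches it → eliminate
  (C) (0|1)*01(0|1)*: on '01' the DFA goes p0 → p0 → p2 and rejects (p2 ∉ Accept), but the regex matches it → eliminate
  (D) (0|1)*11(0|1)*: agrees with the DFA on every string of length ≤ 6
Only (D) is consistent with the DFA.
(D) (0|1)*11(0|1)*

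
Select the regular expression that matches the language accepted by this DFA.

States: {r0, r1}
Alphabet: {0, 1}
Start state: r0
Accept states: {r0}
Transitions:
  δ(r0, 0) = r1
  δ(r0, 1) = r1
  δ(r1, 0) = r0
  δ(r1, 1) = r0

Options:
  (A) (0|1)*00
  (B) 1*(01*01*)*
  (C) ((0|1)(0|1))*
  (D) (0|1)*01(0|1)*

Check each option against the DFA on short strings; one disagreement eliminates an option:
  (A) (0|1)*00: on ε the DFA stays in r0 and accepts (r0 ∈ Accept), but the regex does not match it → eliminate
  (B) 1*(01*01*)*: on '1' the DFA goes r0 → r1 and rejects (r1 ∉ Accept), but the regex matches it → eliminate
  (C) ((0|1)(0|1))*: agrees with the DFA on every string of length ≤ 6
  (D) (0|1)*01(0|1)*: on ε the DFA stays in r0 and accepts (r0 ∈ Accept), but the regex does not match it → eliminate
Only (C) is consistent with the DFA.
(C) ((0|1)(0|1))*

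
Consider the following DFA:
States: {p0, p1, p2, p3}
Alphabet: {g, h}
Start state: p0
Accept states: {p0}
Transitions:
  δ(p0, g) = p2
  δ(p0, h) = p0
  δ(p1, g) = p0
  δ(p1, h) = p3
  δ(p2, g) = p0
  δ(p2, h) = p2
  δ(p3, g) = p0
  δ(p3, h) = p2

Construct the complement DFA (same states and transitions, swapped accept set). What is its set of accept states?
Complement accept states = All states \ Original accept states
= {p0, p1, p2, p3} \ {p0}
{p1, p2, p3}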